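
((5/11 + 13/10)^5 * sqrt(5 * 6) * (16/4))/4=267785184193 * sqrt(30)/16105100000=91.07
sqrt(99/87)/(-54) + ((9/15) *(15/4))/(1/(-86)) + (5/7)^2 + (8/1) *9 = -11857/98 - sqrt(957)/1566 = -121.01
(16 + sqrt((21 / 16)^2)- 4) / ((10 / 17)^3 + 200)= 1046469 / 15737600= 0.07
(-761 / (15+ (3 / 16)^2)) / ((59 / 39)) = -2532608 / 75697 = -33.46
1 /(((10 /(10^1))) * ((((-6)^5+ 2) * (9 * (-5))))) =1 /349830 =0.00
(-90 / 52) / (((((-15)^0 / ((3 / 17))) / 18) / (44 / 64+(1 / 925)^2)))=-2287089513 / 605098000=-3.78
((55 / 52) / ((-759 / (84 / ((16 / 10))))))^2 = 30625 / 5721664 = 0.01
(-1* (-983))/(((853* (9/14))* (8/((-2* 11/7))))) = -10813/15354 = -0.70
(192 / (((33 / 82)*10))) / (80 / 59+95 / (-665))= 1083712 / 27555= 39.33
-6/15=-2/5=-0.40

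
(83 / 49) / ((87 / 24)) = 0.47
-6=-6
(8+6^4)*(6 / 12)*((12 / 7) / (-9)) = -2608 / 21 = -124.19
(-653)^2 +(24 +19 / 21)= 8955112 / 21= 426433.90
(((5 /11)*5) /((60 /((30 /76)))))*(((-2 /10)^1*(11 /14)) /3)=-5 /6384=-0.00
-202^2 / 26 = -20402 / 13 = -1569.38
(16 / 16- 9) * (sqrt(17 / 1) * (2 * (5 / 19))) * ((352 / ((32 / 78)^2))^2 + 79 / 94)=-65782707475 * sqrt(17) / 3572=-75931985.23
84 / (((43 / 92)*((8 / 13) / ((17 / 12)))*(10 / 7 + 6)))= 19159 / 344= 55.69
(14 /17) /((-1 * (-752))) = 7 /6392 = 0.00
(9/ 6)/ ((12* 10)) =1/ 80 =0.01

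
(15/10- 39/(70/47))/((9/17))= -1632/35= -46.63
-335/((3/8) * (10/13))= -3484/3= -1161.33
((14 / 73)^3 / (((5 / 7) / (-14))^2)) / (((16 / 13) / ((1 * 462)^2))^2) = 81497129249.80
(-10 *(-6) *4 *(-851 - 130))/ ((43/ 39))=-9182160/ 43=-213538.60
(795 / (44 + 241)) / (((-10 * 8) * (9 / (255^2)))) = -76585 / 304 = -251.92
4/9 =0.44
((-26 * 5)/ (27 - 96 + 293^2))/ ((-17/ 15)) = 195/ 145826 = 0.00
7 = 7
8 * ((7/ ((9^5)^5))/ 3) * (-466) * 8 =-208768/ 2153693963075557766310747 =-0.00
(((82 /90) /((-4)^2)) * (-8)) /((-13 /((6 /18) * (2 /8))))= 41 /14040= 0.00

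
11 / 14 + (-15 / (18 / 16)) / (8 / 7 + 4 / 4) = -685 / 126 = -5.44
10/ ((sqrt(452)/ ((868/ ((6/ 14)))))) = 952.64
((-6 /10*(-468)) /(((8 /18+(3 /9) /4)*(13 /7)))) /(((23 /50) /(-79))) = -21500640 /437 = -49200.55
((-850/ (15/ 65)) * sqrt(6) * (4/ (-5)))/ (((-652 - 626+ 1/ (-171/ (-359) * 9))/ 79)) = -358258680 * sqrt(6)/ 1966483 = -446.25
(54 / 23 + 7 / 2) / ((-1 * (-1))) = 269 / 46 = 5.85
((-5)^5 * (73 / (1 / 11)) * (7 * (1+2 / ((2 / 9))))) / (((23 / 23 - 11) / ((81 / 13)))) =1422815625 / 13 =109447355.77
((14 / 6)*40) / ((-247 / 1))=-0.38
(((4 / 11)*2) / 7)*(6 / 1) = 48 / 77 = 0.62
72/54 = 4/3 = 1.33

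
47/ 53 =0.89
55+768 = 823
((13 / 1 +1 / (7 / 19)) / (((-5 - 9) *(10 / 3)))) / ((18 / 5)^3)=-1375 / 190512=-0.01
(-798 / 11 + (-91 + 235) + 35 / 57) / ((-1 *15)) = -45187 / 9405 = -4.80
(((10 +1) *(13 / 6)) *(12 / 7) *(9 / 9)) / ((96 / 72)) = 429 / 14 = 30.64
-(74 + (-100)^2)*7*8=-564144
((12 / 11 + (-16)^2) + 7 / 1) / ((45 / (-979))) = -5745.44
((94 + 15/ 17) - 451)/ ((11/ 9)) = -54486/ 187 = -291.37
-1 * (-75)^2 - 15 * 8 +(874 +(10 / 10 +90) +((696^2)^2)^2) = 55064781072099113430356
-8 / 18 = -0.44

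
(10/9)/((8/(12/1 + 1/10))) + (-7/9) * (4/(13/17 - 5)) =1565/648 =2.42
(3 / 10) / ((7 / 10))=3 / 7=0.43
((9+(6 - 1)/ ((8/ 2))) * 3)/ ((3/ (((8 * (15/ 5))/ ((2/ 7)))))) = 861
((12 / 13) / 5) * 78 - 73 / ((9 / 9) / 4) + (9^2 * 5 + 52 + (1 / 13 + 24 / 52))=11696 / 65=179.94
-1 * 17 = -17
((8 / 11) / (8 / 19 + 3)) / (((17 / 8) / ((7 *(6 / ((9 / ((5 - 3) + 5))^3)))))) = 5839232 / 2953665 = 1.98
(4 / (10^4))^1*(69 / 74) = 69 / 185000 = 0.00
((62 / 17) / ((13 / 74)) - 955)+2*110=-157847 / 221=-714.24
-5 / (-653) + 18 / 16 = 5917 / 5224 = 1.13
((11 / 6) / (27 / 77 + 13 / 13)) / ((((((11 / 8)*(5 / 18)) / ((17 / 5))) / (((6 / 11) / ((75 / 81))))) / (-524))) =-30305016 / 8125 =-3729.85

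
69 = 69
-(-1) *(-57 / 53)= -57 / 53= -1.08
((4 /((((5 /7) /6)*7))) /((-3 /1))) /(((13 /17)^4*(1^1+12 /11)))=-7349848 /3284515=-2.24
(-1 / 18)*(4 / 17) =-2 / 153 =-0.01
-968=-968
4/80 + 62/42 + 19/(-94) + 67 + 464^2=4251291757/19740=215364.32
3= 3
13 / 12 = 1.08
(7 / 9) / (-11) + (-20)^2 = 39593 / 99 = 399.93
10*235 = 2350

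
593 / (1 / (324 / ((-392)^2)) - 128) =48033 / 28048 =1.71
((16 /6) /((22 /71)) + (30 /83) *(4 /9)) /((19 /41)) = 328164 /17347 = 18.92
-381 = -381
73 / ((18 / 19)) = 1387 / 18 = 77.06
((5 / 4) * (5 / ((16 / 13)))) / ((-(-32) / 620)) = 50375 / 512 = 98.39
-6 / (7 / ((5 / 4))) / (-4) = 15 / 56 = 0.27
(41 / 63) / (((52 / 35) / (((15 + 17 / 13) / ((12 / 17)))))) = 184705 / 18252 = 10.12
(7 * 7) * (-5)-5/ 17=-4170/ 17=-245.29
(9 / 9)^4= 1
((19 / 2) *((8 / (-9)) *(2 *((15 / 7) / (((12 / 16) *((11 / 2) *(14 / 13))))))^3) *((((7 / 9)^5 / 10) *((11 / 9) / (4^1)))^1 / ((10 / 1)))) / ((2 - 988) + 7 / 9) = 26715520 / 3991307382909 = 0.00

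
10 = 10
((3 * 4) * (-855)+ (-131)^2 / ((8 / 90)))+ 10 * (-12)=730725 / 4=182681.25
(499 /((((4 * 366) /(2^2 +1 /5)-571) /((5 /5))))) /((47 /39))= -45409 /24393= -1.86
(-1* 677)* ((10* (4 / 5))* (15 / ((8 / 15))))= -152325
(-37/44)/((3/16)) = -4.48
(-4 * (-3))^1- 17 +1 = -4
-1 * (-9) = 9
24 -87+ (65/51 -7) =-3505/51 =-68.73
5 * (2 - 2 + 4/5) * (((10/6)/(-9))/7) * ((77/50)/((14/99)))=-121/105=-1.15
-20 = -20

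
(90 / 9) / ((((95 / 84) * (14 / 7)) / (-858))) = -72072 / 19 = -3793.26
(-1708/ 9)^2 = 2917264/ 81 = 36015.60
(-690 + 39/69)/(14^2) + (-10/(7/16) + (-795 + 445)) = -1696697/4508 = -376.37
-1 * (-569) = 569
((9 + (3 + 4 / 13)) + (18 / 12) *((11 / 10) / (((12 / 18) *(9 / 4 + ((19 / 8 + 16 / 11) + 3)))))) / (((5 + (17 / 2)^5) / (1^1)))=20907424 / 73748582895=0.00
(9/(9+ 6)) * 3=9/5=1.80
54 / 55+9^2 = 4509 / 55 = 81.98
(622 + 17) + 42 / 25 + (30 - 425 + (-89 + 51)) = 5192 / 25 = 207.68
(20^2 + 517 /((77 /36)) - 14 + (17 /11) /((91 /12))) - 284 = 344262 /1001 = 343.92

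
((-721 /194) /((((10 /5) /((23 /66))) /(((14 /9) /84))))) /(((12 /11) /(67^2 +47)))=-116081 /2328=-49.86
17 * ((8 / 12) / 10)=17 / 15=1.13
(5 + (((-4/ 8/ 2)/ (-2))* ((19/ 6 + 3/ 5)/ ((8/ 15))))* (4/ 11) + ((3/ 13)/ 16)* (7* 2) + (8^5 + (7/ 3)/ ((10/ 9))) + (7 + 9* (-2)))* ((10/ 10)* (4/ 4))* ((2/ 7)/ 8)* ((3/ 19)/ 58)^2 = 6746891157/ 777995778560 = 0.01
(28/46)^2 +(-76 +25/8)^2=179813825/33856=5311.14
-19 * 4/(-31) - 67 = -64.55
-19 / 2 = -9.50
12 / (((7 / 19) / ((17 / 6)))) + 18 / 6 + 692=5511 / 7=787.29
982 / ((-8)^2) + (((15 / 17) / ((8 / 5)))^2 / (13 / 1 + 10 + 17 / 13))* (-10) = 44474459 / 2922368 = 15.22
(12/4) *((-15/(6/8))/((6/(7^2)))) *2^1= -980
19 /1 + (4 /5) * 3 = 21.40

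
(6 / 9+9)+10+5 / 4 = 251 / 12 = 20.92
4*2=8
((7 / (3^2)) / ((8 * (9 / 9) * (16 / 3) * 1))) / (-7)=-1 / 384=-0.00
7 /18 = 0.39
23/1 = 23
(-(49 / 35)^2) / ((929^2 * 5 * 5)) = -49 / 539400625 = -0.00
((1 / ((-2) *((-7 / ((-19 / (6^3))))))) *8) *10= -95 / 189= -0.50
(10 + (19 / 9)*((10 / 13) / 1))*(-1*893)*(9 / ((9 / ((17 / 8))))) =-2580770 / 117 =-22057.86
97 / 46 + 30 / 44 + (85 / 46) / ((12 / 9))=8453 / 2024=4.18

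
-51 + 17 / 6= -289 / 6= -48.17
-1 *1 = -1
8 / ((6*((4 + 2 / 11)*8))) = 11 / 276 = 0.04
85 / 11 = 7.73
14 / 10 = 7 / 5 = 1.40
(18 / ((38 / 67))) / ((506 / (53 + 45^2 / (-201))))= 2.69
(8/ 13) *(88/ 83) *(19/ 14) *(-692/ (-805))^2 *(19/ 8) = 7606275776/ 4894532825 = 1.55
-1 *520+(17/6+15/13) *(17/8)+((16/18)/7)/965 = -6468444481/12645360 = -511.53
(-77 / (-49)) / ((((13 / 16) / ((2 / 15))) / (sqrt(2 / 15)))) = 352 * sqrt(30) / 20475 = 0.09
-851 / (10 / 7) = -5957 / 10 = -595.70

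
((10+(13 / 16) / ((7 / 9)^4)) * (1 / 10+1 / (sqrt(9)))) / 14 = 6102889 / 16134720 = 0.38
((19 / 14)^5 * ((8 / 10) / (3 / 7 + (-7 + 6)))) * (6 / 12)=-2476099 / 768320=-3.22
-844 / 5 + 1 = -839 / 5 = -167.80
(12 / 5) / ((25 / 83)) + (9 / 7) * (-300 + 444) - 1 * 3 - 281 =-79528 / 875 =-90.89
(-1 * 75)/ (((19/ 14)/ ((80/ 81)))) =-28000/ 513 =-54.58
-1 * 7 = -7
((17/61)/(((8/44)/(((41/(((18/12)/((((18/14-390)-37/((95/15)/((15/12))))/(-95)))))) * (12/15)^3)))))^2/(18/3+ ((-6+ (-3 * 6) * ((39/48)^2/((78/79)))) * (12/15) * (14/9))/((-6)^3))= 18999365162494019567616/14503673298368515625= 1309.97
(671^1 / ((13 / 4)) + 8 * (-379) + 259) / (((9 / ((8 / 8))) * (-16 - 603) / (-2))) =-66730 / 72423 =-0.92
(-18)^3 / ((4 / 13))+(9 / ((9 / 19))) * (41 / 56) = -18940.09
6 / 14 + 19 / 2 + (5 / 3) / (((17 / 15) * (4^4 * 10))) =604963 / 60928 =9.93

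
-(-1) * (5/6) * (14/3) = 35/9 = 3.89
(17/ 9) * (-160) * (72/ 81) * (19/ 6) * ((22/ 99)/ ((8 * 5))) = -10336/ 2187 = -4.73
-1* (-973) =973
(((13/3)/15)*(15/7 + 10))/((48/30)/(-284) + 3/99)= 50765/357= 142.20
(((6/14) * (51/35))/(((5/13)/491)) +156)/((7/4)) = 4670796/8575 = 544.70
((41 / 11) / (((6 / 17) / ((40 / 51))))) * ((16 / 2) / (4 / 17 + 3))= 22304 / 1089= 20.48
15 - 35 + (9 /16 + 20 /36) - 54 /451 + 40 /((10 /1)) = -974269 /64944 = -15.00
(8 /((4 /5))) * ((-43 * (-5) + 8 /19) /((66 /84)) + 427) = 1465450 /209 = 7011.72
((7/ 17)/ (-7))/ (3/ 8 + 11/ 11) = -8/ 187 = -0.04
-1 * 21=-21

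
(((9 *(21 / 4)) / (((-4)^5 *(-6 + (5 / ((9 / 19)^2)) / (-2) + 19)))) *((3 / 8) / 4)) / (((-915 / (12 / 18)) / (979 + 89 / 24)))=0.00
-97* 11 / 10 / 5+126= 5233 / 50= 104.66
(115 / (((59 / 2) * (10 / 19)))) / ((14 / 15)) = 6555 / 826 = 7.94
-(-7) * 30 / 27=70 / 9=7.78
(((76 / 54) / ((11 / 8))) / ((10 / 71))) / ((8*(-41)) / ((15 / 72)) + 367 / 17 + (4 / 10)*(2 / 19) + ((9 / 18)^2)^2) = -0.00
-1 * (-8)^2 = -64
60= 60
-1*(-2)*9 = 18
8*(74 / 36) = 148 / 9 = 16.44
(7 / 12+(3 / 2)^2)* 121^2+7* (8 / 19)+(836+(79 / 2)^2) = 10005103 / 228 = 43882.03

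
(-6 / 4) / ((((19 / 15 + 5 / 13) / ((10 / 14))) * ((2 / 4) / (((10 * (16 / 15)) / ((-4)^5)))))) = 975 / 72128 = 0.01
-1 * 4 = -4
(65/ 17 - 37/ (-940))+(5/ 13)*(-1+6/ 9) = 3.73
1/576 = 0.00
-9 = -9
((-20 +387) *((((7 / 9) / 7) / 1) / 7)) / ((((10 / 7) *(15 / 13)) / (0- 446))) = -1063933 / 675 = -1576.20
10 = 10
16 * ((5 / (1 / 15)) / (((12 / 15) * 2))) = 750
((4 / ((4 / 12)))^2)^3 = 2985984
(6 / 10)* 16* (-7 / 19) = -336 / 95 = -3.54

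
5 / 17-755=-12830 / 17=-754.71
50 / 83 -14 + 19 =465 / 83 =5.60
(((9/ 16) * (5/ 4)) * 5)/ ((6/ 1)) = 0.59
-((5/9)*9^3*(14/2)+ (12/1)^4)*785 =-18503235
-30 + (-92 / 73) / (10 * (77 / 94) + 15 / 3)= -340531 / 11315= -30.10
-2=-2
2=2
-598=-598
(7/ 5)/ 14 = 1/ 10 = 0.10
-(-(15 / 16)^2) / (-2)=-225 / 512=-0.44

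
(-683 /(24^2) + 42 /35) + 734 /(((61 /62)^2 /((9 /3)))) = 24377878001 /10716480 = 2274.80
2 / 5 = 0.40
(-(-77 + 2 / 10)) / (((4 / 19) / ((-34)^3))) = -71690496 / 5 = -14338099.20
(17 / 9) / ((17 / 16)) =16 / 9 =1.78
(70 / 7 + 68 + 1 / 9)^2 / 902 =494209 / 73062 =6.76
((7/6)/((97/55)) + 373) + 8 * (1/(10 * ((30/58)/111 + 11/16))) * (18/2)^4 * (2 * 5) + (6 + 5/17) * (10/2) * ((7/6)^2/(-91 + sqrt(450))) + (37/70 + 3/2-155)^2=777440751364554281/7805189807100-131075 * sqrt(2)/1597524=99605.50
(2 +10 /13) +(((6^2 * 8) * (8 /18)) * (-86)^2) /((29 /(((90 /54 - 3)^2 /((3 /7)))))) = 1378405916 /10179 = 135416.63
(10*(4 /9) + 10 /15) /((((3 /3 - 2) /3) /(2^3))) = -368 /3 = -122.67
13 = 13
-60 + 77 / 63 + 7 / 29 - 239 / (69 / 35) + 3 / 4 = -4298587 / 24012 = -179.02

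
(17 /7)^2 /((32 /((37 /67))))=10693 /105056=0.10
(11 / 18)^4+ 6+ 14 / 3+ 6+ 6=2394097 / 104976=22.81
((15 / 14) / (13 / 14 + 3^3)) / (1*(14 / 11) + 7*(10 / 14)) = 55 / 8993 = 0.01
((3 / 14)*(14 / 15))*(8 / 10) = 4 / 25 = 0.16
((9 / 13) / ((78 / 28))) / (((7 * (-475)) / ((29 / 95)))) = -174 / 7626125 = -0.00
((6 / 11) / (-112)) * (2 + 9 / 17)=-129 / 10472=-0.01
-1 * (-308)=308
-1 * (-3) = 3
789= 789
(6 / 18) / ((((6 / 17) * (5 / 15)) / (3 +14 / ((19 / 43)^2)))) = 458473 / 2166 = 211.67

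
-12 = -12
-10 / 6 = -5 / 3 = -1.67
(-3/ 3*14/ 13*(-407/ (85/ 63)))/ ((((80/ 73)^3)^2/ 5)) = 27162526273933743/ 28966912000000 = 937.71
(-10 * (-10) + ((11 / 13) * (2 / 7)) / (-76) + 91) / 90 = 660467 / 311220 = 2.12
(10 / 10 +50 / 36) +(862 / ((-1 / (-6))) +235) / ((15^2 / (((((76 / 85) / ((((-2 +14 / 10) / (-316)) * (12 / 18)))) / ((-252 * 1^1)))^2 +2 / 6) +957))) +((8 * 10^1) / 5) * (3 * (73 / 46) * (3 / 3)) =276295944825661 / 11871874350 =23273.15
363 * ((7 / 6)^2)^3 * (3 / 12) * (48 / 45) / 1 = 14235529 / 58320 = 244.09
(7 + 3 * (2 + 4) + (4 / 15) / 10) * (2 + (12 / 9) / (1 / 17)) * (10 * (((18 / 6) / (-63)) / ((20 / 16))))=-1111184 / 4725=-235.17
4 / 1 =4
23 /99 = 0.23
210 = 210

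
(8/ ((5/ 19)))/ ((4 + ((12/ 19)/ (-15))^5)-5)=-235229405000/ 7737810399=-30.40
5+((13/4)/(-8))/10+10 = 4787/320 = 14.96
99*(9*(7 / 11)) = 567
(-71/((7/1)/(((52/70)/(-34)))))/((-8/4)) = -923/8330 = -0.11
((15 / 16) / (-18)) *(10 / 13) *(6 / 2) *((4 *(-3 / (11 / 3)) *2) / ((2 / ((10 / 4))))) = 1125 / 1144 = 0.98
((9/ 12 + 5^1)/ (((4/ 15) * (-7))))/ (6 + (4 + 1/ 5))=-575/ 1904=-0.30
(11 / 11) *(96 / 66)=16 / 11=1.45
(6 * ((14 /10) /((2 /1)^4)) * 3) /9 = 7 /40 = 0.18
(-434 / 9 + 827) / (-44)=-7009 / 396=-17.70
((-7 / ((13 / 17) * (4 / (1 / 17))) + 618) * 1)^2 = 1032272641 / 2704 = 381757.63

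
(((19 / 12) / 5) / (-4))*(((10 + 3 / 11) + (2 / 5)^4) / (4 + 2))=-1345219 / 9900000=-0.14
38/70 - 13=-436/35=-12.46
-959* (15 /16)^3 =-3236625 /4096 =-790.19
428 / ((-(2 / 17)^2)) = -30923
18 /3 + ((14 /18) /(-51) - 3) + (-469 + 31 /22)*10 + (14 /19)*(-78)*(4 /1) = -470332337 /95931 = -4902.82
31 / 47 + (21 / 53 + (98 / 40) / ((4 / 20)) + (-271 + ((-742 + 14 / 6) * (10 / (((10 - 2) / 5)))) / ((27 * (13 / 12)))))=-1454003315 / 3497364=-415.74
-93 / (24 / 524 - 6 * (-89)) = -4061 / 23320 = -0.17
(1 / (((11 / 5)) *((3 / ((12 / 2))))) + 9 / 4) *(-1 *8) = -278 / 11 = -25.27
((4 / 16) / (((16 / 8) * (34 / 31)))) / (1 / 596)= 67.93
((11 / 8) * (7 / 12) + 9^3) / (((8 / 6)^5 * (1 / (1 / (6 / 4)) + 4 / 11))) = 62424351 / 671744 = 92.93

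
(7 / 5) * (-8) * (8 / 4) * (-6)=134.40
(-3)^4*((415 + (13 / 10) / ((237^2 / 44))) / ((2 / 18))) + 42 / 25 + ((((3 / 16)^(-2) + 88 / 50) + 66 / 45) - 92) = 424745896609 / 1404225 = 302477.09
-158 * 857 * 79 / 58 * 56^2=-578379725.24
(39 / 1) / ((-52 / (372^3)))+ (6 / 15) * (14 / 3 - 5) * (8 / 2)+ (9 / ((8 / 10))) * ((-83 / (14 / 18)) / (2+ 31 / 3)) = -599987494403 / 15540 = -38609233.87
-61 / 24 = -2.54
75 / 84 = 25 / 28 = 0.89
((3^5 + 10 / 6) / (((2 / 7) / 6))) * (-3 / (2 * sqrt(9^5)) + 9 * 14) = 647356.28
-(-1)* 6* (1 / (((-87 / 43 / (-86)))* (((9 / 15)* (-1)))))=-36980 / 87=-425.06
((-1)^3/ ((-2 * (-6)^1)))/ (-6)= 1/ 72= 0.01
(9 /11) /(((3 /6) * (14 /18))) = 162 /77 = 2.10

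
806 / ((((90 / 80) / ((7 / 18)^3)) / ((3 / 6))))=138229 / 6561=21.07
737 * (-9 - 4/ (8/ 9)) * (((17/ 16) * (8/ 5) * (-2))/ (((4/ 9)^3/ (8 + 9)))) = 4192341219/ 640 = 6550533.15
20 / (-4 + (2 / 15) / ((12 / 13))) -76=-81.19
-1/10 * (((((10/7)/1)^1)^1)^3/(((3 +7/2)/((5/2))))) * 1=-500/4459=-0.11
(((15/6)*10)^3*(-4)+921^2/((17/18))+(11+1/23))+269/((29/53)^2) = 275082603683/328831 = 836547.05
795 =795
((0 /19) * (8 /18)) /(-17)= 0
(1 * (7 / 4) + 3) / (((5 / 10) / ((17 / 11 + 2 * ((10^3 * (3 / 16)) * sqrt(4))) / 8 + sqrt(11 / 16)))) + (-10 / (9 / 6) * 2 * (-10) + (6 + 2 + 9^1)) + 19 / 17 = 1051.79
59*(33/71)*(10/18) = 3245/213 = 15.23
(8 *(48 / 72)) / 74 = 8 / 111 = 0.07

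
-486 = -486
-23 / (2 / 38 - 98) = 437 / 1861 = 0.23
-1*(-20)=20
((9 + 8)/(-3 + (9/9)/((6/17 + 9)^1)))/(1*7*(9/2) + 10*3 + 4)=-2703/30130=-0.09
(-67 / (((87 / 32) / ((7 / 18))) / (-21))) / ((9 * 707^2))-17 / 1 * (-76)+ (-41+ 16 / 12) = 30008599003 / 23962149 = 1252.33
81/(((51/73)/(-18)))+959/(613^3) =-2086.94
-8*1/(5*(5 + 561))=-4/1415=-0.00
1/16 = 0.06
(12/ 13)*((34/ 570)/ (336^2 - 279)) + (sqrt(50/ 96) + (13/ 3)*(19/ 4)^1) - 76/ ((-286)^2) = 5*sqrt(3)/ 12 + 18011742866231/ 875103912540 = 21.30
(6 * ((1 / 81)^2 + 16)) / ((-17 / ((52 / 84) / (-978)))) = 1364701 / 381791151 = 0.00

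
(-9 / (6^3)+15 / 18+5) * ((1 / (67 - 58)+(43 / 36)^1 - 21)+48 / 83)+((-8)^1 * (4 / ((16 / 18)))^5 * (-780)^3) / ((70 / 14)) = 100475041541769259 / 71712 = 1401091052289.29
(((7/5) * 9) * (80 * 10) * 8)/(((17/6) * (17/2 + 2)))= 46080/17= 2710.59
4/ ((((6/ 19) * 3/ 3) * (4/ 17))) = 53.83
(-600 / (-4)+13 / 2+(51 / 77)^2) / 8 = 1860979 / 94864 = 19.62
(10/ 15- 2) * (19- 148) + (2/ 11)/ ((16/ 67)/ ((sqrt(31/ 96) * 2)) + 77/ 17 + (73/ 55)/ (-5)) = 2372578928678997/ 13790636364151- 2129930000 * sqrt(186)/ 13790636364151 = 172.04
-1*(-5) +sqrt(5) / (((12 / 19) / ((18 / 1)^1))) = 5 +57*sqrt(5) / 2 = 68.73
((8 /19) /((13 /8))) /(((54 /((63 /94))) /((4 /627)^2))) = 1792 /13691503683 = 0.00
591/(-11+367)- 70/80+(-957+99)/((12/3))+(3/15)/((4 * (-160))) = -60866089/284800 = -213.72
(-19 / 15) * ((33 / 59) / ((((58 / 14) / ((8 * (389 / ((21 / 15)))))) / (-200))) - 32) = 1952264288 / 25665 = 76067.18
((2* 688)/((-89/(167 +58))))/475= -12384/1691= -7.32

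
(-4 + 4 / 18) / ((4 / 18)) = -17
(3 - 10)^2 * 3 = 147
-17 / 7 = -2.43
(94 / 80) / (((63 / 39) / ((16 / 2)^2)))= 46.55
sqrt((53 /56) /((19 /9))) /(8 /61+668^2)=61*sqrt(14098) /4826955168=0.00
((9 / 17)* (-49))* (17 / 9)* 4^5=-50176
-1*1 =-1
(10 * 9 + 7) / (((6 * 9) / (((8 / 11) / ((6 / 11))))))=194 / 81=2.40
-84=-84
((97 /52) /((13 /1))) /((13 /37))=3589 /8788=0.41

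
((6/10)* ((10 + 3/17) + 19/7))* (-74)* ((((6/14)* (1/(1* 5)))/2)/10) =-255411/104125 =-2.45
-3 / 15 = -0.20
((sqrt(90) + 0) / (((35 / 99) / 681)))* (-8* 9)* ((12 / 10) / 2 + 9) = -699000192* sqrt(10) / 175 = -12631043.95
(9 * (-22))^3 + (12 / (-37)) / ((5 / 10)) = -287208528 / 37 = -7762392.65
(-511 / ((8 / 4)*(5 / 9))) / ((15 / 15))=-4599 / 10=-459.90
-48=-48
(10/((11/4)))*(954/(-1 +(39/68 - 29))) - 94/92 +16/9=-15469433/132066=-117.13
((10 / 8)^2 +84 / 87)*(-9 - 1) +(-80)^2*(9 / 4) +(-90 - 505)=3196895 / 232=13779.72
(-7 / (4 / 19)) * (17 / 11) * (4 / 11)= -2261 / 121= -18.69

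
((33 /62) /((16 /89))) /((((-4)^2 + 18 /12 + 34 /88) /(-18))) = -290763 /97588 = -2.98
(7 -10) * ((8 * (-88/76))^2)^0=-3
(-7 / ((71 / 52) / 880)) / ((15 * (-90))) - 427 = -423.66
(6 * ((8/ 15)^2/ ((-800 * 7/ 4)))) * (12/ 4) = -16/ 4375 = -0.00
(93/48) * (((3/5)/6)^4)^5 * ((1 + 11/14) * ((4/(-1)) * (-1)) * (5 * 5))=31/8960000000000000000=0.00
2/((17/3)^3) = 54/4913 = 0.01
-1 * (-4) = 4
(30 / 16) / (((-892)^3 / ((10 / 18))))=-25 / 17033574912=-0.00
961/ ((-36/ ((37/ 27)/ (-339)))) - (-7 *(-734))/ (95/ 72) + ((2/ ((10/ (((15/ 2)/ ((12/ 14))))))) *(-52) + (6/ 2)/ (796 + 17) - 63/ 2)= -34072295428873/ 8483183460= -4016.45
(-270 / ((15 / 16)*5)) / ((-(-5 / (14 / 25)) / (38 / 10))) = -24.51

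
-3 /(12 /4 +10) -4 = -55 /13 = -4.23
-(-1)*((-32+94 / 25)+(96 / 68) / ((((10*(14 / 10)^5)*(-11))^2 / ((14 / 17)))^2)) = -82696461339732474844859852 / 2928344948291620503840425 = -28.24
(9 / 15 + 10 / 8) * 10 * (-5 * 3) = -555 / 2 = -277.50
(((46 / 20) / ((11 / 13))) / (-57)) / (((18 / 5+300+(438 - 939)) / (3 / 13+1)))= 184 / 618849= 0.00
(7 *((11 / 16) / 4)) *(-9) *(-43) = 29799 / 64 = 465.61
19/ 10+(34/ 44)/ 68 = 841/ 440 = 1.91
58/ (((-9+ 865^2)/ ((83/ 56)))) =2407/ 20950048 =0.00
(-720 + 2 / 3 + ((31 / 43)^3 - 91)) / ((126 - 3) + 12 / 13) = -2511497872 / 384257331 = -6.54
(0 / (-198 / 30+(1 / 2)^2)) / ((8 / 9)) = 0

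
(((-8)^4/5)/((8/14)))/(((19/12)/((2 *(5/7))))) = 24576/19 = 1293.47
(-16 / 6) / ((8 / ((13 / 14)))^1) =-13 / 42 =-0.31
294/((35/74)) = 621.60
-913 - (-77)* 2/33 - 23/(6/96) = -3829/3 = -1276.33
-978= -978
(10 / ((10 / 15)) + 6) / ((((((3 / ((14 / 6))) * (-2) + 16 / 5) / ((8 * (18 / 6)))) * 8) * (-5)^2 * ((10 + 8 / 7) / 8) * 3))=686 / 715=0.96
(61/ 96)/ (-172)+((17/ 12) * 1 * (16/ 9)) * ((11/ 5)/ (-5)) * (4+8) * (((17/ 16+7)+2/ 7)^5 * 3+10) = -3447903232601961209/ 2131331973120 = -1617722.29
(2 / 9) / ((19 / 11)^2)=242 / 3249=0.07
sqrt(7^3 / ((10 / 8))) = 14 * sqrt(35) / 5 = 16.57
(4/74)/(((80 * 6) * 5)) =1/44400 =0.00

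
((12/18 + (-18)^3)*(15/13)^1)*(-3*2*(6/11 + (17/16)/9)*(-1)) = -45965485/1716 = -26786.41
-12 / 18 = -2 / 3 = -0.67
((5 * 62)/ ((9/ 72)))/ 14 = 1240/ 7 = 177.14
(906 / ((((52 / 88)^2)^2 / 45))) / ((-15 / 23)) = -14644279584 / 28561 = -512736.93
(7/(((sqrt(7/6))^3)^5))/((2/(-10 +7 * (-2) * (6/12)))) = -2379456 * sqrt(42)/823543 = -18.72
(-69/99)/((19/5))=-115/627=-0.18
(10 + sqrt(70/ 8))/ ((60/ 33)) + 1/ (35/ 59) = 11*sqrt(35)/ 40 + 503/ 70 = 8.81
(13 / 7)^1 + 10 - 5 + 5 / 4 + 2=283 / 28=10.11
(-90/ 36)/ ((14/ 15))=-75/ 28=-2.68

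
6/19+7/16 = 229/304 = 0.75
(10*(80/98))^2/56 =20000/16807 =1.19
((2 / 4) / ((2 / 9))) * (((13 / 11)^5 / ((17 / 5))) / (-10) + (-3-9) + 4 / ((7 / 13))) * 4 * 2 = -1600402851 / 19165069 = -83.51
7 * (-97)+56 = -623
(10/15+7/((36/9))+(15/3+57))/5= 773/60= 12.88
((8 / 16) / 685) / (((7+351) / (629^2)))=0.81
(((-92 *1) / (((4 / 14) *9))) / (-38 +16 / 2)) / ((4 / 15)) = 161 / 36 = 4.47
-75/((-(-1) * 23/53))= -3975/23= -172.83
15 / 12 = 5 / 4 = 1.25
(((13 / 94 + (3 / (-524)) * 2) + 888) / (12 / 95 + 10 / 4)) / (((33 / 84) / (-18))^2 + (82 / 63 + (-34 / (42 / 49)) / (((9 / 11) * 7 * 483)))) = 6069971642394240 / 23114339360137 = 262.61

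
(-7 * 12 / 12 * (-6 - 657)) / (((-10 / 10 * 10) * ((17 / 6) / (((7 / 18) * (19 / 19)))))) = -637 / 10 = -63.70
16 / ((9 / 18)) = 32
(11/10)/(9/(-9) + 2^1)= 11/10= 1.10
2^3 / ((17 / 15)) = 120 / 17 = 7.06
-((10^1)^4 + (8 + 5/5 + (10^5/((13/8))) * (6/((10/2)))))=-1090117/13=-83855.15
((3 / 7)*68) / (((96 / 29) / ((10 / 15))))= 493 / 84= 5.87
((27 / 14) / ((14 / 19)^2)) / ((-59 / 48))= -58482 / 20237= -2.89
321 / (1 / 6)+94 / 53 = 102172 / 53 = 1927.77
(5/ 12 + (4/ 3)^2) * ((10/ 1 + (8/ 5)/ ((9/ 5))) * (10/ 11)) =19355/ 891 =21.72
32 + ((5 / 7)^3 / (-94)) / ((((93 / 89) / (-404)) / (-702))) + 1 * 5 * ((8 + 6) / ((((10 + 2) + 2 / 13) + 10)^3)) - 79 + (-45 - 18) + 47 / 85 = -589393976799907283 / 507364486594560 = -1161.68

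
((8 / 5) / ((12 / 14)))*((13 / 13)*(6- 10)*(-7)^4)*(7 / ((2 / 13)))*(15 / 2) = -6117748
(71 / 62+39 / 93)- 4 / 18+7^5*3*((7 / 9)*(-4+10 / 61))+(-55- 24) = -5123198389 / 34038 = -150514.08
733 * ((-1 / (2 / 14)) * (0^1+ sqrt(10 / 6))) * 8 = -52992.74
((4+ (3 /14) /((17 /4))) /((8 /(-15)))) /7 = -3615 /3332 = -1.08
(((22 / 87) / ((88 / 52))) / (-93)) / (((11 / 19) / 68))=-16796 / 89001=-0.19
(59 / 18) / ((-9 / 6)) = -59 / 27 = -2.19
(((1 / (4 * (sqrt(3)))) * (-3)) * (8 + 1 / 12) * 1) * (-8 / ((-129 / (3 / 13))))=-97 * sqrt(3) / 3354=-0.05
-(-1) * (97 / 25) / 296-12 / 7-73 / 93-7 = -45698453 / 4817400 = -9.49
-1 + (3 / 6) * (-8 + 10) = 0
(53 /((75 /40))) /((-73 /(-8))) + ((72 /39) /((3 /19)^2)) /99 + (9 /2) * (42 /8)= 309708077 /11274120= 27.47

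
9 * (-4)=-36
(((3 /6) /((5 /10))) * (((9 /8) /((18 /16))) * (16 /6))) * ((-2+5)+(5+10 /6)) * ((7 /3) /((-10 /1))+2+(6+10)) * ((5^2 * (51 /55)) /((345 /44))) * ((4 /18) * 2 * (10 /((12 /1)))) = 8408608 /16767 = 501.50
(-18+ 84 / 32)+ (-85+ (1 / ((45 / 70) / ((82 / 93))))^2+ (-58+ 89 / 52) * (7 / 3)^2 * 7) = -163474834177 / 72859176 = -2243.71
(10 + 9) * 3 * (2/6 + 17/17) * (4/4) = 76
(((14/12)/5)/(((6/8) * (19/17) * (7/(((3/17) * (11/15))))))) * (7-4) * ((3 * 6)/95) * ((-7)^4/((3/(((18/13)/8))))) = 237699/586625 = 0.41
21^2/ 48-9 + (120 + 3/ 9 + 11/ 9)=121.74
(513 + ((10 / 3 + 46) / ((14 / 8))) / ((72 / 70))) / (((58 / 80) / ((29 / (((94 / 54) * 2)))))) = 291820 / 47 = 6208.94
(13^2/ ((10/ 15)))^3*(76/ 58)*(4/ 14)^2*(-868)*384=-580810354962.92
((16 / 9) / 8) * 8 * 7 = 112 / 9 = 12.44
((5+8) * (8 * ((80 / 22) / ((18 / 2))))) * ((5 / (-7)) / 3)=-20800 / 2079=-10.00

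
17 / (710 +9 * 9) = 17 / 791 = 0.02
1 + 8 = 9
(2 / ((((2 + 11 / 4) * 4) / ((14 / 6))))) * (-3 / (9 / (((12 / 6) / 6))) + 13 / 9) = 56 / 171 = 0.33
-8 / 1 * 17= -136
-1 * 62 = -62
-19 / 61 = -0.31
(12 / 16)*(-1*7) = -21 / 4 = -5.25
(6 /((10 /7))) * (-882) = -18522 /5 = -3704.40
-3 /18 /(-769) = 1 /4614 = 0.00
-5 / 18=-0.28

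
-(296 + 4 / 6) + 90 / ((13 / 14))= -7790 / 39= -199.74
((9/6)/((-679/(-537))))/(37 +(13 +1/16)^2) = 206208/36090887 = 0.01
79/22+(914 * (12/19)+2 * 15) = 255337/418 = 610.85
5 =5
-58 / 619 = -0.09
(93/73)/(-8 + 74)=31/1606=0.02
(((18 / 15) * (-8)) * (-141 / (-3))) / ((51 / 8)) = -6016 / 85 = -70.78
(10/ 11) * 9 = 90/ 11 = 8.18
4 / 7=0.57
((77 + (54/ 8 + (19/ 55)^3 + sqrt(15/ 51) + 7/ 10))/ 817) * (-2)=-56228911/ 271856750 - 2 * sqrt(85)/ 13889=-0.21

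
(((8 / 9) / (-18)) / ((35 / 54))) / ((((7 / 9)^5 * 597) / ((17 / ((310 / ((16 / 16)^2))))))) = -0.00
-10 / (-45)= 2 / 9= 0.22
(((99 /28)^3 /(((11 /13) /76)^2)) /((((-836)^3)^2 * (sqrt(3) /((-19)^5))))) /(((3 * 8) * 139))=-260091 * sqrt(3) /1006426983890944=-0.00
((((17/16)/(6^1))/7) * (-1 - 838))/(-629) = 839/24864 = 0.03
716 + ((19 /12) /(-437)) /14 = 2766623 /3864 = 716.00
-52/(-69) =52/69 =0.75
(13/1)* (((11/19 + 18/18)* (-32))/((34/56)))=-349440/323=-1081.86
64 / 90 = 32 / 45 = 0.71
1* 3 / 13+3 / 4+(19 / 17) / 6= 3095 / 2652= 1.17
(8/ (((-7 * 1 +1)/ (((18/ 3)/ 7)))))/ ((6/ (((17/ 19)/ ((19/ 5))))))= -340/ 7581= -0.04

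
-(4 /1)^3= -64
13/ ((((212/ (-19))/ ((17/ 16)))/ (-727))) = 899.96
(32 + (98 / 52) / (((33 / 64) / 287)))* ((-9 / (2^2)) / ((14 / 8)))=-1391232 / 1001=-1389.84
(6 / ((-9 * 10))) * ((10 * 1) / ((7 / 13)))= -26 / 21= -1.24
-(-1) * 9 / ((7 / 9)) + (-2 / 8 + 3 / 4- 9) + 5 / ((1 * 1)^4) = 113 / 14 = 8.07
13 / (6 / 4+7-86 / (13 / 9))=-338 / 1327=-0.25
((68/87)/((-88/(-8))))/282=34/134937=0.00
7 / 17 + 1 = 24 / 17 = 1.41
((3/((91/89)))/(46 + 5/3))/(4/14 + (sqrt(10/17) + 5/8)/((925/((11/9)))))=24229438907400/112789394215927- 597481920 * sqrt(170)/10253581292357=0.21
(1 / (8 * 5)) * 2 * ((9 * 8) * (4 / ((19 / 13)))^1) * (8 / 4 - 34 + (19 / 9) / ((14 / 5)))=-307.86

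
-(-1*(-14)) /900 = -7 /450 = -0.02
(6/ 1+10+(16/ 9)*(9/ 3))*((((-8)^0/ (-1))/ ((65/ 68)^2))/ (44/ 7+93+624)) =-2071552/ 64173525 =-0.03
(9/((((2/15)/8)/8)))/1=4320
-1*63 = -63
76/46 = 38/23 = 1.65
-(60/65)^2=-144/169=-0.85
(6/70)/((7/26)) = 78/245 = 0.32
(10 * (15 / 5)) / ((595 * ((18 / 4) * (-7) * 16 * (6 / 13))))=-13 / 59976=-0.00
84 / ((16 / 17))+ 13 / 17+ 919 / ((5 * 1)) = 93097 / 340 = 273.81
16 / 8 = 2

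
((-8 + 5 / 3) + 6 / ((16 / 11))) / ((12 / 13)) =-689 / 288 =-2.39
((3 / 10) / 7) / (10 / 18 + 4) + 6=17247 / 2870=6.01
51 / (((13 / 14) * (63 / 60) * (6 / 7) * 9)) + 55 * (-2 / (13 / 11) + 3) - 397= -8594 / 27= -318.30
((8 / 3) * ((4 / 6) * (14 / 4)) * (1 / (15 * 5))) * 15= 1.24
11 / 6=1.83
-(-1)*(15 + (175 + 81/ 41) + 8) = 8199/ 41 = 199.98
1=1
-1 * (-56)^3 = 175616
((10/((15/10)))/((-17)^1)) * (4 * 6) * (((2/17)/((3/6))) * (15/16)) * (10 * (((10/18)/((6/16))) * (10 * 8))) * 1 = -6400000/2601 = -2460.59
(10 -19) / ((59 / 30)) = -270 / 59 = -4.58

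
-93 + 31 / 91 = -8432 / 91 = -92.66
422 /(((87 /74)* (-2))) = -15614 /87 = -179.47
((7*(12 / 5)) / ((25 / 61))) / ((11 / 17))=87108 / 1375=63.35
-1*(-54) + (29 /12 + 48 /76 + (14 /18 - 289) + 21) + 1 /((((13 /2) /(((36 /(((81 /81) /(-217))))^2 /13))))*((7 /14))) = 166946517913 /115596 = 1444224.00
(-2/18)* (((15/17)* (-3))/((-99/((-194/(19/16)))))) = 15520/31977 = 0.49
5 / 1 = 5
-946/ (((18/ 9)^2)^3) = -473/ 32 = -14.78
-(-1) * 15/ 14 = 15/ 14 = 1.07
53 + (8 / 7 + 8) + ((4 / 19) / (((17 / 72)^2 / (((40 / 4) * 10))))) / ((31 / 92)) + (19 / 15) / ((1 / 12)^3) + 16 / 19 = 20092530083 / 5957735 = 3372.51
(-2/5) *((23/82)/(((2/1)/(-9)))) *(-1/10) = -207/4100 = -0.05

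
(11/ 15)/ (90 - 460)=-11/ 5550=-0.00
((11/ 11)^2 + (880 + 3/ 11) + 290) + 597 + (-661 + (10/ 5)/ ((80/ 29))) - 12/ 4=486199/ 440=1105.00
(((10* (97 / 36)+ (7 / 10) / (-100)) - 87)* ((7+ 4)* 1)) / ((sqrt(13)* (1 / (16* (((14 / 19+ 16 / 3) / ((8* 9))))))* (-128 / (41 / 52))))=42176346949* sqrt(13) / 99874944000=1.52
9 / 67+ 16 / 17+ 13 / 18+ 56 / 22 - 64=-13453925 / 225522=-59.66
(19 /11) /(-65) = -0.03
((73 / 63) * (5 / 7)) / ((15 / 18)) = 146 / 147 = 0.99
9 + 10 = 19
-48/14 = -24/7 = -3.43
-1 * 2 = -2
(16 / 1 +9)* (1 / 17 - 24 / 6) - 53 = -2576 / 17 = -151.53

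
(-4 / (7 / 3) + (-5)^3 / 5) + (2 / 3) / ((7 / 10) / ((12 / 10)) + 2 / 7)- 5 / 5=-13770 / 511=-26.95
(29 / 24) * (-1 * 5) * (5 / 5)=-6.04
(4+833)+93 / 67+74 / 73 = 4105514 / 4891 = 839.40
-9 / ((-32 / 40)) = 45 / 4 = 11.25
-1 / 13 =-0.08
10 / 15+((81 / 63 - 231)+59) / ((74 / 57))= -203309 / 1554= -130.83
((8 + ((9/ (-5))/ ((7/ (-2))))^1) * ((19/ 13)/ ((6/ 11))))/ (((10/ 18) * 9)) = 31141/ 6825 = 4.56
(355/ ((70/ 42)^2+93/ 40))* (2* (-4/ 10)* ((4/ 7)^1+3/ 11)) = -6645600/ 141449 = -46.98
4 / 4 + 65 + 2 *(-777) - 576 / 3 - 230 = -1910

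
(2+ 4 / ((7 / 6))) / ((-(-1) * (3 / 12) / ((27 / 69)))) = 8.50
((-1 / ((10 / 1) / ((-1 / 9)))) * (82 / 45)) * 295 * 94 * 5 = 227386 / 81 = 2807.23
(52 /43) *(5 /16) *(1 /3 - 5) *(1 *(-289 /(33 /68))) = 4470830 /4257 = 1050.23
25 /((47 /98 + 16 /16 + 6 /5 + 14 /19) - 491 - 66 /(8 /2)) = -116375 /2346509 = -0.05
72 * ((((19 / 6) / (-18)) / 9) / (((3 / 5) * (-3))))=190 / 243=0.78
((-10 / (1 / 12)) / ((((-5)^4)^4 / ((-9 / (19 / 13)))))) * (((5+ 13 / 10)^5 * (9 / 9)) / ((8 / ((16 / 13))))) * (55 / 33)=8931928887 / 724792480468750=0.00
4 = 4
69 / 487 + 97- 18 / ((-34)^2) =27339641 / 281486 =97.13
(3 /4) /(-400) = -3 /1600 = -0.00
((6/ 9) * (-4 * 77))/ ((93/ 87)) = -17864/ 93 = -192.09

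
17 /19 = 0.89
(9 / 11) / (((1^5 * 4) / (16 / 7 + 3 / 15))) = 783 / 1540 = 0.51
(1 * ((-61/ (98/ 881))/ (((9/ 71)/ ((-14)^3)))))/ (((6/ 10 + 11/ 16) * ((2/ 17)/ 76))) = 5521341741440/ 927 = 5956139958.40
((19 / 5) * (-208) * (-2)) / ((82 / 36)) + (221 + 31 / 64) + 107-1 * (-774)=23570003 / 13120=1796.49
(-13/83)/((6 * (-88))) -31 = -31.00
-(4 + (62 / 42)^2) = -2725 / 441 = -6.18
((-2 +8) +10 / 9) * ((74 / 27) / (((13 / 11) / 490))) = 25527040 / 3159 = 8080.73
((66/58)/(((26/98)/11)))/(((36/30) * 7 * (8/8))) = 4235/754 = 5.62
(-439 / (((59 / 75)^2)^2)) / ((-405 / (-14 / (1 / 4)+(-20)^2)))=11798125000 / 12117361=973.65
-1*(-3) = 3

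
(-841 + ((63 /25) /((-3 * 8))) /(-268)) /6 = -45077579 /321600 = -140.17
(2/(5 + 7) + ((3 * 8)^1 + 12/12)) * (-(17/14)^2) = -43639/1176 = -37.11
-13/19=-0.68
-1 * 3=-3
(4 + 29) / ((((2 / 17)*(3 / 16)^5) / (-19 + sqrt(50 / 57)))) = -1862795264 / 81 + 490209280*sqrt(114) / 4617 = -21863835.22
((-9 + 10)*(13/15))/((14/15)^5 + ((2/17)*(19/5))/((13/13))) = 0.75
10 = 10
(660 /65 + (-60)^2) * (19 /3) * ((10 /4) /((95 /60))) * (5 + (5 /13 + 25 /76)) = 206268.41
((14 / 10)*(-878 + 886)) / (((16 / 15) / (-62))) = -651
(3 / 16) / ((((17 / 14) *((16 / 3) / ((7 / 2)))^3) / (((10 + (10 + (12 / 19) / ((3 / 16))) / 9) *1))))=10610019 / 21168128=0.50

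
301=301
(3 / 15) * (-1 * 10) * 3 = -6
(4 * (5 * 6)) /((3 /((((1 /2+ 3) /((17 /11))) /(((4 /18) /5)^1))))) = 34650 /17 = 2038.24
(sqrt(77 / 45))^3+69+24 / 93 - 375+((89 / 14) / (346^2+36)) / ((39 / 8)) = -77464392613 / 253365294+77 * sqrt(385) / 675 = -303.50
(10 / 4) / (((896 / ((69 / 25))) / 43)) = 2967 / 8960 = 0.33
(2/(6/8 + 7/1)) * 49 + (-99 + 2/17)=-45447/527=-86.24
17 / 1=17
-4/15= -0.27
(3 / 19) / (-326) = -3 / 6194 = -0.00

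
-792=-792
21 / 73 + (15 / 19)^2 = 24006 / 26353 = 0.91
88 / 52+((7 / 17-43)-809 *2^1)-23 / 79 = -28967747 / 17459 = -1659.19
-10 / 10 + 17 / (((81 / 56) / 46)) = 43711 / 81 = 539.64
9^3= 729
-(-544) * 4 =2176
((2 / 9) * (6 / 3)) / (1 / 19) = 76 / 9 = 8.44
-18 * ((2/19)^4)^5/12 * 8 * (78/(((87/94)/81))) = -2490963591168/1090109230268832787607312429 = -0.00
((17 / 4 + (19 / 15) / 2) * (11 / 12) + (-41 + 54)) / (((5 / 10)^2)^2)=12583 / 45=279.62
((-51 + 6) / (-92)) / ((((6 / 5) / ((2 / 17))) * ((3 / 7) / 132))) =5775 / 391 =14.77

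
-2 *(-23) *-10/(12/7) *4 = -3220/3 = -1073.33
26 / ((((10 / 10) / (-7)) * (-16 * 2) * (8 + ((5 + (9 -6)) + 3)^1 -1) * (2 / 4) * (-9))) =-91 / 1296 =-0.07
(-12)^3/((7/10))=-17280/7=-2468.57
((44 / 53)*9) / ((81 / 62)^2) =169136 / 38637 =4.38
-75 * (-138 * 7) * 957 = 69334650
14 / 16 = 7 / 8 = 0.88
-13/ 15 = -0.87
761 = 761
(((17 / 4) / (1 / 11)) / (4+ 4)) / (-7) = -0.83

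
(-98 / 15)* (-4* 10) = 784 / 3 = 261.33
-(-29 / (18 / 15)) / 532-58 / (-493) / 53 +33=95044765 / 2875992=33.05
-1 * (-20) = 20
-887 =-887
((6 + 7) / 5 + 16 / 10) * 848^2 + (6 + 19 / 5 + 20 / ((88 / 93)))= 332229451 / 110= 3020267.74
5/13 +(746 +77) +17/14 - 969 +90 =-54.40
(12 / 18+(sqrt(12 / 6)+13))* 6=6* sqrt(2)+82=90.49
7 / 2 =3.50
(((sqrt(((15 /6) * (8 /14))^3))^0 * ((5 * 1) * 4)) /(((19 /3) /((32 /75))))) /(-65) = -128 /6175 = -0.02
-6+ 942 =936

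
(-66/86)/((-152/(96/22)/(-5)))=-90/817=-0.11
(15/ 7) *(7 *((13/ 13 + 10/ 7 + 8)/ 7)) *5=5475/ 49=111.73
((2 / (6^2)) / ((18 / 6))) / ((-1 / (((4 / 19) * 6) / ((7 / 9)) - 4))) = 158 / 3591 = 0.04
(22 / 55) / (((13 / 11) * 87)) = 22 / 5655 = 0.00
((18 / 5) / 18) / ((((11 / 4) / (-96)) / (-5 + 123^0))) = 1536 / 55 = 27.93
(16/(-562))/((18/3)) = -4/843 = -0.00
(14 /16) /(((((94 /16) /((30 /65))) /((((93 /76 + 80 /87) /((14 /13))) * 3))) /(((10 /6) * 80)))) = 1417100 /25897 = 54.72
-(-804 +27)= 777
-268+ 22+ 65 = -181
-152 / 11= -13.82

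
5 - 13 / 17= 72 / 17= 4.24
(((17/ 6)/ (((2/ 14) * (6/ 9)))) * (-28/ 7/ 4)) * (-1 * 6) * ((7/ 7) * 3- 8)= -1785/ 2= -892.50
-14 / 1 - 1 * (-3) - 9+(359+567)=906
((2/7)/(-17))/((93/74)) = -0.01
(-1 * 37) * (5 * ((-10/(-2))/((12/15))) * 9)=-41625/4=-10406.25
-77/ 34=-2.26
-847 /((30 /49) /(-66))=456533 /5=91306.60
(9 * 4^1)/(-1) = -36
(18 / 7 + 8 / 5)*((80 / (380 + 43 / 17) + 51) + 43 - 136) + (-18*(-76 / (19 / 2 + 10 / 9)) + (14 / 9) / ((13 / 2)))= -229731543712 / 5086288935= -45.17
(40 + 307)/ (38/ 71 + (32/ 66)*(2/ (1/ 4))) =813021/ 10342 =78.61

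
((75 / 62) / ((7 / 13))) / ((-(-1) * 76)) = 0.03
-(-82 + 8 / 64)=655 / 8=81.88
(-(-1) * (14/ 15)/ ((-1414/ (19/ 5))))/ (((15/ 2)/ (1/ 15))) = -38/ 1704375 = -0.00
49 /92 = 0.53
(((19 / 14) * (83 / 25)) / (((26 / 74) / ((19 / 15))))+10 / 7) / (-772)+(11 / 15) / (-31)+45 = 24475042113 / 544453000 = 44.95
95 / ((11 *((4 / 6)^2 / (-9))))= -7695 / 44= -174.89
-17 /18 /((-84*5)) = 17 /7560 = 0.00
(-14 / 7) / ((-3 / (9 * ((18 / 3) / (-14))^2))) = 54 / 49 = 1.10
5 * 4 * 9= 180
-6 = -6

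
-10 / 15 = -0.67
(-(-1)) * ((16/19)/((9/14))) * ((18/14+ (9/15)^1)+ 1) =3232/855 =3.78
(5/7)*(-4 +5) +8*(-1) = -51/7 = -7.29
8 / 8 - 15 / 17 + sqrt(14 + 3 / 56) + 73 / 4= sqrt(11018) / 28 + 1249 / 68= 22.12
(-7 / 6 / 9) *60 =-70 / 9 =-7.78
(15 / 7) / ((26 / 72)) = 540 / 91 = 5.93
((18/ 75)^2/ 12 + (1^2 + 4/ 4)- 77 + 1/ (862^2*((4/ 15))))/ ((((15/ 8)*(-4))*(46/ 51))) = 2368301009649/ 213625150000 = 11.09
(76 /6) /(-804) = -19 /1206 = -0.02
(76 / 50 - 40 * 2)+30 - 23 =-1787 / 25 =-71.48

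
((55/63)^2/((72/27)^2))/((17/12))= 3025/39984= 0.08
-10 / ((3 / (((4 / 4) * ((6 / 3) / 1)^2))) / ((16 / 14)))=-320 / 21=-15.24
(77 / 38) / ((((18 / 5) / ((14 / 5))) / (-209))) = -5929 / 18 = -329.39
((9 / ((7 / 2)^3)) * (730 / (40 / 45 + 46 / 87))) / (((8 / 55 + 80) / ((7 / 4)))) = 325215 / 137788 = 2.36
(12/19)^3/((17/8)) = 13824/116603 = 0.12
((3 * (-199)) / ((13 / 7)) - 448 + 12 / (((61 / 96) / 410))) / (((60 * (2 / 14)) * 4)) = 38709839 / 190320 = 203.39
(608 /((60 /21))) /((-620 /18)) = -4788 /775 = -6.18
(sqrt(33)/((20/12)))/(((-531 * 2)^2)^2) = sqrt(33)/2120053480560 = 0.00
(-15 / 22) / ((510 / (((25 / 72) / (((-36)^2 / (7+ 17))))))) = -25 / 2908224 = -0.00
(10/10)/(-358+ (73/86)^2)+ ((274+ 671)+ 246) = 3147137453/2642439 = 1191.00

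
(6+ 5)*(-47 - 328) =-4125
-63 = -63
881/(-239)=-881/239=-3.69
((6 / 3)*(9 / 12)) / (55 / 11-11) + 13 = 51 / 4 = 12.75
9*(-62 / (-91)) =558 / 91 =6.13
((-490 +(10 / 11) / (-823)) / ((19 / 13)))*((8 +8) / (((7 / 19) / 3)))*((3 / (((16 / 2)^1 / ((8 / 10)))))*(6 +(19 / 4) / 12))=-5311198854 / 63371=-83811.19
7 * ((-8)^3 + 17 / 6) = -21385 / 6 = -3564.17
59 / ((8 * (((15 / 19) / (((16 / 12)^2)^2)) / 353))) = 12662816 / 1215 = 10422.07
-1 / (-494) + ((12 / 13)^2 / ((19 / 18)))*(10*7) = 362893 / 6422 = 56.51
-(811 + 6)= -817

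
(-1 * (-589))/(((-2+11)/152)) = 89528/9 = 9947.56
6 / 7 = 0.86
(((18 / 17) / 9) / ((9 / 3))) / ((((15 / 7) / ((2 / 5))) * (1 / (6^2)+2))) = 112 / 31025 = 0.00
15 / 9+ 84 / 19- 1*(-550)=556.09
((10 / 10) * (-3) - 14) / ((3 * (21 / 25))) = -425 / 63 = -6.75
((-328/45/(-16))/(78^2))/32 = 41/17521920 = 0.00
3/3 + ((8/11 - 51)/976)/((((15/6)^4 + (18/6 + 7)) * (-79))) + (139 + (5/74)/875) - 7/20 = 139.65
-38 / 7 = -5.43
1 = 1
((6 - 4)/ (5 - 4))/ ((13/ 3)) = 6/ 13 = 0.46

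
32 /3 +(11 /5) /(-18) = 10.54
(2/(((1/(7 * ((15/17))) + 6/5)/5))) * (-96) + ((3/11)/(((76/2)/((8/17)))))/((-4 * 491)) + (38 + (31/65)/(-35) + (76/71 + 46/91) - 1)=-187761977899773/281784077575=-666.33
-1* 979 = -979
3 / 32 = 0.09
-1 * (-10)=10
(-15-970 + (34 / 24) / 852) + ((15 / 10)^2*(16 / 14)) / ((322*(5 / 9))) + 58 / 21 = -56588012941 / 57612240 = -982.22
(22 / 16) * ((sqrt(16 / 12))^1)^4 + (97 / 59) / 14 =19045 / 7434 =2.56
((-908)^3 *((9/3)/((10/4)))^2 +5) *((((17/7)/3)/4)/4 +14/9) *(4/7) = -6233168296319/6300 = -989391793.07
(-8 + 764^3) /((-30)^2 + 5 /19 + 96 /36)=25418792952 /51467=493885.27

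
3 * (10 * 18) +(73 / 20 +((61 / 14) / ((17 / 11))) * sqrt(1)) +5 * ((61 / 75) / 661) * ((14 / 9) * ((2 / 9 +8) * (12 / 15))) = 1044649284839 / 1911413700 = 546.53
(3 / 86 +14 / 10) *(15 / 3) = 617 / 86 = 7.17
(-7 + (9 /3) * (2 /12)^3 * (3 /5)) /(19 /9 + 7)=-0.77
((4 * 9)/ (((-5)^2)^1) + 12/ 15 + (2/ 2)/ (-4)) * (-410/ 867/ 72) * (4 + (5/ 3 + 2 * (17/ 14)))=-8159/ 77112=-0.11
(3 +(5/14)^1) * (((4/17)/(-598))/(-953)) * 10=470/33908693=0.00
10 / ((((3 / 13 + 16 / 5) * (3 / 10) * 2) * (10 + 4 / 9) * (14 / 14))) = 0.47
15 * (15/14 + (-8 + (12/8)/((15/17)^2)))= -2626/35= -75.03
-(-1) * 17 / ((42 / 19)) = 323 / 42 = 7.69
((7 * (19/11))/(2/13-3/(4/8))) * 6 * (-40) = 5460/11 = 496.36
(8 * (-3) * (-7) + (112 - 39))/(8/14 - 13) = -1687/87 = -19.39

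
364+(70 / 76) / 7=13837 / 38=364.13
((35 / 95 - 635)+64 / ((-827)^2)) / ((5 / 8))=-65974517328 / 64973255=-1015.41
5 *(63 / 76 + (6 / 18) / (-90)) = 8467 / 2052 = 4.13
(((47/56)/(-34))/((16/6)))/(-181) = 141/2756992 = 0.00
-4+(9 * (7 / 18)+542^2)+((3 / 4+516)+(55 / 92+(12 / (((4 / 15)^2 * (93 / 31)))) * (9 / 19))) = 514449497 / 1748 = 294307.49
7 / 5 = 1.40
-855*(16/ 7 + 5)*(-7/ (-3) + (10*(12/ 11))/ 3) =-2863395/ 77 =-37186.95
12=12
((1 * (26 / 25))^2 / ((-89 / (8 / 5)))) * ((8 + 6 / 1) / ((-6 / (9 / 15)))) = 0.03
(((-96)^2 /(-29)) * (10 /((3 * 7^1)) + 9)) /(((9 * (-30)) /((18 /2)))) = 101888 /1015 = 100.38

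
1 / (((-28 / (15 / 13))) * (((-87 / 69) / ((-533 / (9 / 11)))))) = -51865 / 2436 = -21.29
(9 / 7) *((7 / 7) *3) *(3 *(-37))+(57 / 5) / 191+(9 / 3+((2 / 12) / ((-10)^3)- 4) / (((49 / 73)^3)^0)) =-3442106537 / 8022000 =-429.08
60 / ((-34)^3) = -15 / 9826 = -0.00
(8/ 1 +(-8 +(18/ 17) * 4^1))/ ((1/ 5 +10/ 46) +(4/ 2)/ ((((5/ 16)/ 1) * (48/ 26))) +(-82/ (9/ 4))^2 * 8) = 33534/ 84161441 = 0.00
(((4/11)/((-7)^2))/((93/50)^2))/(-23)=-10000/107221653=-0.00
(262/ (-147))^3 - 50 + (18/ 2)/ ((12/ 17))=-545240839/ 12706092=-42.91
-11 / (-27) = 11 / 27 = 0.41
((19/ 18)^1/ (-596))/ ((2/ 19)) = -361/ 21456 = -0.02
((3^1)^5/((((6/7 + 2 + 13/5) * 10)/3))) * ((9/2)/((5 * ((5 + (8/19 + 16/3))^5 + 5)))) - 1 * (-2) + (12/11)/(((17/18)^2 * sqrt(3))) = 1296 * sqrt(3)/3179 + 94478052555782537/47237052427098280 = 2.71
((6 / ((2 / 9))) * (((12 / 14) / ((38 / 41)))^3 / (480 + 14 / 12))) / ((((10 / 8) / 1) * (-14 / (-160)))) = 19293469056 / 47544441133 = 0.41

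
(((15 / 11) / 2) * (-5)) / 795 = -0.00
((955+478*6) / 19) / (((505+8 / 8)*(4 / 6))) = 11469 / 19228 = 0.60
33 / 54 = 0.61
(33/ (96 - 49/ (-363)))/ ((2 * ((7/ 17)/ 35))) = 1018215/ 69794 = 14.59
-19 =-19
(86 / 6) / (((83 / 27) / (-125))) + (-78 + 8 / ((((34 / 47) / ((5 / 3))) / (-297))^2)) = 89833345989 / 23987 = 3745084.67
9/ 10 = 0.90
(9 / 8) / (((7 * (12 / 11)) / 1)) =33 / 224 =0.15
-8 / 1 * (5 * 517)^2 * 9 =-481120200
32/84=8/21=0.38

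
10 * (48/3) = 160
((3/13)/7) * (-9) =-0.30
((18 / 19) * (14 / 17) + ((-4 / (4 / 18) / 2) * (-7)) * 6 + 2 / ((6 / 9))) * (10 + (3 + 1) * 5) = 3699450 / 323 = 11453.41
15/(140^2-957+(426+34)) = 15/19103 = 0.00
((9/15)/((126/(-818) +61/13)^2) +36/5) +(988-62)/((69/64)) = 866.13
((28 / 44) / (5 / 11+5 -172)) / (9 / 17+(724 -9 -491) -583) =119 / 11164208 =0.00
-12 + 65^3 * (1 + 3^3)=7689488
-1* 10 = -10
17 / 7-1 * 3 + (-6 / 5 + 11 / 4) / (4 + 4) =-0.38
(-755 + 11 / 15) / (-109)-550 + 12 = -868316 / 1635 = -531.08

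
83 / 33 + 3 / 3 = 116 / 33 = 3.52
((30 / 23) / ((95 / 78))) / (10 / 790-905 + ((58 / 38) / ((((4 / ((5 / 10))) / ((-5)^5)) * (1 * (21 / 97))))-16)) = -6211296 / 21314166953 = -0.00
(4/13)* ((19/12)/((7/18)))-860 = -78146/91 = -858.75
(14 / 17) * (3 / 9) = 14 / 51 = 0.27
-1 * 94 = -94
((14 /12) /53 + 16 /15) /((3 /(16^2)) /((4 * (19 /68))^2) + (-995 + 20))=-0.00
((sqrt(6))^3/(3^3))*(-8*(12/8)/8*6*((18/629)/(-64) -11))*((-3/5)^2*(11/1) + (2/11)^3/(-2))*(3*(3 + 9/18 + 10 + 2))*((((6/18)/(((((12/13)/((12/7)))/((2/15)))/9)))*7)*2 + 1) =154544055111873*sqrt(6)/3348796000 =113041.84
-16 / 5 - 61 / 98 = -1873 / 490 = -3.82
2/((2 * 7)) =1/7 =0.14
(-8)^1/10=-4/5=-0.80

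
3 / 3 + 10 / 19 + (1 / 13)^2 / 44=215663 / 141284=1.53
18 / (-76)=-9 / 38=-0.24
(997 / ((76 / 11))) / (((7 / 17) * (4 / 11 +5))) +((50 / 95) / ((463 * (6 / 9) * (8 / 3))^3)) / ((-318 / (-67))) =11047099083695586601 / 169076186282708992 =65.34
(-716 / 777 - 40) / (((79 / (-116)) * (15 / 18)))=7376672 / 102305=72.10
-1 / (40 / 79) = -79 / 40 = -1.98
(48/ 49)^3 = 0.94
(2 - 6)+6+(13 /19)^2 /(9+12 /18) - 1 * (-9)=115666 /10469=11.05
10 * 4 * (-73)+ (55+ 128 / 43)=-123067 / 43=-2862.02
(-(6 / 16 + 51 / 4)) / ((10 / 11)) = -231 / 16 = -14.44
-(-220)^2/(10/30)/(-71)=145200/71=2045.07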